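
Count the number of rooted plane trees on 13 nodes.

208012

A rooted plane tree on 13 nodes has 12 edges, and such trees are counted by C_12.
C_12 = C(24,12)/13 = 2704156/13 = 208012.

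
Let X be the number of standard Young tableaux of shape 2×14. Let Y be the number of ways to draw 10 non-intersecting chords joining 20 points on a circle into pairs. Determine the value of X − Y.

2657644

Standard Young tableaux of shape 2×n are counted by C_n; here n = 14. So X = C_14 = 2674440.
Pairing 20 circle points by 10 non-crossing chords gives C_10 matchings. So Y = C_10 = 16796.
X − Y = 2674440 − 16796 = 2657644.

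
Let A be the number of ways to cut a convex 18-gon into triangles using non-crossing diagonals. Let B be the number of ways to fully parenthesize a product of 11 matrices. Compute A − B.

Triangulations of a convex m-gon are counted by C_{m−2}; with m = 18 this is C_16. So A = C_16 = 35357670.
Ways to associate a product of 11 factors correspond to binary trees on 11 leaves, so the count is C_10. So B = C_10 = 16796.
A − B = 35357670 − 16796 = 35340874.

35340874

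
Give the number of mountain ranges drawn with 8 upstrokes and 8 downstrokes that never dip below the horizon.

1430

Paths of 8 up- and 8 down-steps that never dip below the axis are Dyck paths; their count is C_8.
C_8 = C_7 · 2(2·7+1)/(7+2) = 429 · 30/9 = 1430.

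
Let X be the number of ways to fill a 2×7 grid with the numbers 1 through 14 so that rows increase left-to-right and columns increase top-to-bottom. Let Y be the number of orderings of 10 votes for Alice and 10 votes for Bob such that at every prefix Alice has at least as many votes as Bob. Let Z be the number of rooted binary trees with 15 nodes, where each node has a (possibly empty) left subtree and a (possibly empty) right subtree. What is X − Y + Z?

Standard Young tableaux of shape 2×n are counted by C_n; here n = 7. So X = C_7 = 429.
Ballot sequences with n votes each where one side never trails are Dyck words, counted by C_n; here n = 10. So Y = C_10 = 16796.
There are C_n binary search tree shapes on n keys; with n = 15 that is C_15. So Z = C_15 = 9694845.
X − Y + Z = 429 − 16796 + 9694845 = 9678478.

9678478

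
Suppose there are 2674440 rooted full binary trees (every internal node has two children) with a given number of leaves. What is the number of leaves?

Full binary trees with L leaves are counted by C_{L−1}, and C_14 = 2674440.
So the index is 14, and the number of leaves is 14 + 1 = 15.

15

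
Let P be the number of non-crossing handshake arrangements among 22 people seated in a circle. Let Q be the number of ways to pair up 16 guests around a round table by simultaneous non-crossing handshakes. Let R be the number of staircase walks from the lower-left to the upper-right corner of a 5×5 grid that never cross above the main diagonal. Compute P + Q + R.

60258

With 22 = 2·11 people, non-crossing handshake pairings are non-crossing perfect matchings on a circle, counted by C_11. So P = C_11 = 58786.
With 16 = 2·8 people, non-crossing handshake pairings are non-crossing perfect matchings on a circle, counted by C_8. So Q = C_8 = 1430.
Sub-diagonal monotone paths from (0,0) to (5,5) biject with Dyck paths of semilength 5, giving C_5. So R = C_5 = 42.
P + Q + R = 58786 + 1430 + 42 = 60258.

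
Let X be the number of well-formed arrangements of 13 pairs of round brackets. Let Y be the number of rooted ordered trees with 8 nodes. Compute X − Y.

742471

Balanced strings of n pairs of brackets are counted by C_n; here n = 13. So X = C_13 = 742900.
Rooted ordered (plane) trees on m nodes have m−1 edges and are counted by C_{m−1}; m = 8 gives C_7. So Y = C_7 = 429.
X − Y = 742900 − 429 = 742471.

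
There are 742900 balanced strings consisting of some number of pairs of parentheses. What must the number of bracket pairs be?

13

Balanced strings of n bracket-pairs are counted by C_n. Since C_13 = 742900, the index is 13.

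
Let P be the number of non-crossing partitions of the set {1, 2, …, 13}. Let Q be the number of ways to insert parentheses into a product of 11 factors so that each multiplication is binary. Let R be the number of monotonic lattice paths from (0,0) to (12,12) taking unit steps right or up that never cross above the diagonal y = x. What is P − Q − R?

518092

Non-crossing partitions of an n-element set are counted by C_n; here n = 13. So P = C_13 = 742900.
Ways to associate a product of 11 factors correspond to binary trees on 11 leaves, so the count is C_10. So Q = C_10 = 16796.
Monotone paths in an n×n grid that stay weakly below the diagonal are counted by C_n; here n = 12. So R = C_12 = 208012.
P − Q − R = 742900 − 16796 − 208012 = 518092.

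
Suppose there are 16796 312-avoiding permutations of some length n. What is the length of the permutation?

Permutations of [n] avoiding a fixed length-3 pattern are counted by C_n. Since C_10 = 16796, the index is 10.

10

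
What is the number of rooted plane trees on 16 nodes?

Rooted ordered (plane) trees on m nodes have m−1 edges and are counted by C_{m−1}; m = 16 gives C_15.
C_15 = C(30,15)/16 = 155117520/16 = 9694845.

9694845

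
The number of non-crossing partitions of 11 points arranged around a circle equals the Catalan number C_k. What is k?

11

The non-crossing partitions of [11] form a lattice of size C_11.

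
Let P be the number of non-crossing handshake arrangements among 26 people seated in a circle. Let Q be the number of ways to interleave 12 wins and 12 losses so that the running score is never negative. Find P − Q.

With 26 = 2·13 people, non-crossing handshake pairings are non-crossing perfect matchings on a circle, counted by C_13. So P = C_13 = 742900.
Ballot sequences with n votes each where one side never trails are Dyck words, counted by C_n; here n = 12. So Q = C_12 = 208012.
P − Q = 742900 − 208012 = 534888.

534888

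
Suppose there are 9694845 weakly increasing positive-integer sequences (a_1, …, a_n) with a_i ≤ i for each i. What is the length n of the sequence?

15

Such sub-staircase sequences of length n are counted by C_n; 9694845 = C_15.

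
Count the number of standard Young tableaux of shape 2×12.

Standard Young tableaux of shape 2×n are counted by C_n; here n = 12.
C_12 = C(24,12)/13 = 2704156/13 = 208012.

208012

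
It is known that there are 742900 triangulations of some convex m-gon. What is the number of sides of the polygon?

15

Triangulations of a convex m-gon are counted by C_{m−2}, and C_13 = 742900.
So m − 2 = 13, giving m = 15 sides.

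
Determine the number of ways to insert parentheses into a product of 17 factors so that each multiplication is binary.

35357670

Bracketing 17 factors into binary products is counted by C_{17−1} = C_16.
C_16 = C_15 · 2(2·15+1)/(15+2) = 9694845 · 62/17 = 35357670.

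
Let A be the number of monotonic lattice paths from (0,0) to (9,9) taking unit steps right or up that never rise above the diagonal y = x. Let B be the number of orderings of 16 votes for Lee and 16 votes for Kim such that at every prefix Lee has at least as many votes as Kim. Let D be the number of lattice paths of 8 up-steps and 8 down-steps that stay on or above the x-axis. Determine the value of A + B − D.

35361102

Monotone paths in an n×n grid that stay weakly below the diagonal are counted by C_n; here n = 9. So A = C_9 = 4862.
Reading a vote for the leader as '(' and for the other as ')' turns such a sequence into a balanced string of 16 pairs, so the count is C_16. So B = C_16 = 35357670.
Dyck paths of semilength n (length 2n) are counted by C_n; here n = 8. So D = C_8 = 1430.
A + B − D = 4862 + 35357670 − 1430 = 35361102.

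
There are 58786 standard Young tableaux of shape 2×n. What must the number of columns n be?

11

Standard Young tableaux of shape 2×n are counted by C_n; 58786 = C_11.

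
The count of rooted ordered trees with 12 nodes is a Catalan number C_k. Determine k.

11

Rooted ordered (plane) trees on m nodes have m−1 edges and are counted by C_{m−1}; m = 12 gives C_11.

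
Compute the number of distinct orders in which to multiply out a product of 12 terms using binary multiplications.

Parenthesizations of m factors correspond to full binary trees with m leaves, counted by C_{m−1}; m = 12 gives C_11.
C_11 = C(22,11)/12 = 705432/12 = 58786.

58786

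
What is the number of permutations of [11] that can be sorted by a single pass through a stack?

Stack-sortable permutations are exactly the 231-avoiding ones, counted by C_n; here n = 11.
C_11 = 58786.

58786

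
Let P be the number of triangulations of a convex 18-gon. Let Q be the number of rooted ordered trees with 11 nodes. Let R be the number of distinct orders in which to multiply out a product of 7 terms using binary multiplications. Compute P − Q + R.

The number of triangulations of an 18-gon is the Catalan number C_16 (index = sides − 2). So P = C_16 = 35357670.
A rooted plane tree on 11 nodes has 10 edges, and such trees are counted by C_10. So Q = C_10 = 16796.
Parenthesizations of m factors correspond to full binary trees with m leaves, counted by C_{m−1}; m = 7 gives C_6. So R = C_6 = 132.
P − Q + R = 35357670 − 16796 + 132 = 35341006.

35341006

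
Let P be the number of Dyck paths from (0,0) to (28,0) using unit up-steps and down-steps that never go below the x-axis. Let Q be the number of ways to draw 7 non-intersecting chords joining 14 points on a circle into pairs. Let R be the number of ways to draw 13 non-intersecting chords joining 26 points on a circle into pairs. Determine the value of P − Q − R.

A Dyck path with 14 up-steps and 14 down-steps has semilength 14, so there are C_14 of them. So P = C_14 = 2674440.
Non-crossing perfect matchings of 2n points on a circle are counted by C_n; with 14 points, n = 7. So Q = C_7 = 429.
Non-crossing perfect matchings of 2n points on a circle are counted by C_n; with 26 points, n = 13. So R = C_13 = 742900.
P − Q − R = 2674440 − 429 − 742900 = 1931111.

1931111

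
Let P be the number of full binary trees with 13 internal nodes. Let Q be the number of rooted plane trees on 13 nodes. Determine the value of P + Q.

950912

The number of full binary trees on 13 internal nodes is the Catalan number C_13. So P = C_13 = 742900.
Rooted ordered (plane) trees on m nodes have m−1 edges and are counted by C_{m−1}; m = 13 gives C_12. So Q = C_12 = 208012.
P + Q = 742900 + 208012 = 950912.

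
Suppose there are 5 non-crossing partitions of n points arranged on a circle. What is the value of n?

Non-crossing partitions of [n] are counted by C_n; 5 = C_3.

3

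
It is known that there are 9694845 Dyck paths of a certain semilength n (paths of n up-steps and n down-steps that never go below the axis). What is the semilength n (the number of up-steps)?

Dyck paths of semilength n are counted by C_n. The Catalan number equal to 9694845 is C_15.

15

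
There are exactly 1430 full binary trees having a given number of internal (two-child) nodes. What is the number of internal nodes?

8

Full binary trees with n internal nodes are counted by C_n, and C_8 = 1430.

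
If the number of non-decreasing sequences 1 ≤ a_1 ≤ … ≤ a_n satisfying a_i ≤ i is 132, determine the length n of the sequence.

Such sub-staircase sequences of length n are counted by C_n, and C_6 = 132.

6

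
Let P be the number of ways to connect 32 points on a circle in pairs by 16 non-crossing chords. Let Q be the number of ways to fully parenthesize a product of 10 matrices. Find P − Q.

35352808

Pairing 32 circle points by 16 non-crossing chords gives C_16 matchings. So P = C_16 = 35357670.
Bracketing 10 factors into binary products is counted by C_{10−1} = C_9. So Q = C_9 = 4862.
P − Q = 35357670 − 4862 = 35352808.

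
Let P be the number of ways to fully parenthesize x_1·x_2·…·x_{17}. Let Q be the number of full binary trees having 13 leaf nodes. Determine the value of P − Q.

Parenthesizations of m factors correspond to full binary trees with m leaves, counted by C_{m−1}; m = 17 gives C_16. So P = C_16 = 35357670.
Full binary trees with 13 leaves have 13−1 = 12 internal nodes, so there are C_12 of them. So Q = C_12 = 208012.
P − Q = 35357670 − 208012 = 35149658.

35149658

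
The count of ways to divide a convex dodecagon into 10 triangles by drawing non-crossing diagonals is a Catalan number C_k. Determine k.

Triangulations of a convex m-gon are counted by C_{m−2}; with m = 12 this is C_10.

10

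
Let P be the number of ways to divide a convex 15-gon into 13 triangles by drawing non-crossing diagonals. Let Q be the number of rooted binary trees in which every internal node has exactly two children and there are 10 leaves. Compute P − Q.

A convex 15-gon is triangulated into 13 triangles, and the number of such triangulations is the Catalan number C_{15−2} = C_13. So P = C_13 = 742900.
Full binary trees with 10 leaves have 10−1 = 9 internal nodes, so there are C_9 of them. So Q = C_9 = 4862.
P − Q = 742900 − 4862 = 738038.

738038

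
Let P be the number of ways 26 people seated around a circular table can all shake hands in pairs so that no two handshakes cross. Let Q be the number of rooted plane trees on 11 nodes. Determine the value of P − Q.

726104

With 26 = 2·13 people, non-crossing handshake pairings are non-crossing perfect matchings on a circle, counted by C_13. So P = C_13 = 742900.
Rooted ordered (plane) trees on m nodes have m−1 edges and are counted by C_{m−1}; m = 11 gives C_10. So Q = C_10 = 16796.
P − Q = 742900 − 16796 = 726104.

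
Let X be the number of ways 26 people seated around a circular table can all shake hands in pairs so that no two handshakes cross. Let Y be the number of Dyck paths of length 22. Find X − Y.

684114

With 26 = 2·13 people, non-crossing handshake pairings are non-crossing perfect matchings on a circle, counted by C_13. So X = C_13 = 742900.
A Dyck path with 11 up-steps and 11 down-steps has semilength 11, so there are C_11 of them. So Y = C_11 = 58786.
X − Y = 742900 − 58786 = 684114.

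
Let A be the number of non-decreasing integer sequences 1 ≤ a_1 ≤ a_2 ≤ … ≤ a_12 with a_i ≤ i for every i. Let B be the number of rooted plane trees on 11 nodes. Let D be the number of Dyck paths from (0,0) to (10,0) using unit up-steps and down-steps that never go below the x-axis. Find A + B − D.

Such sub-staircase sequences of length n are counted by C_n; here n = 12. So A = C_12 = 208012.
A rooted plane tree on 11 nodes has 10 edges, and such trees are counted by C_10. So B = C_10 = 16796.
Dyck paths of semilength n (length 2n) are counted by C_n; here n = 5. So D = C_5 = 42.
A + B − D = 208012 + 16796 − 42 = 224766.

224766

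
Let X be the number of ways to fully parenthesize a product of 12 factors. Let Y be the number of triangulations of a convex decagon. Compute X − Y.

57356

Parenthesizations of m factors correspond to full binary trees with m leaves, counted by C_{m−1}; m = 12 gives C_11. So X = C_11 = 58786.
A convex 10-gon is triangulated into 8 triangles, and the number of such triangulations is the Catalan number C_{10−2} = C_8. So Y = C_8 = 1430.
X − Y = 58786 − 1430 = 57356.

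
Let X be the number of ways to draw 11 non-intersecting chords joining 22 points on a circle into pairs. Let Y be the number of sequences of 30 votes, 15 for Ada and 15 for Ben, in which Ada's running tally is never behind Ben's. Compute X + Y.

9753631

Pairing 22 circle points by 11 non-crossing chords gives C_11 matchings. So X = C_11 = 58786.
Ballot sequences with n votes each where one side never trails are Dyck words, counted by C_n; here n = 15. So Y = C_15 = 9694845.
X + Y = 58786 + 9694845 = 9753631.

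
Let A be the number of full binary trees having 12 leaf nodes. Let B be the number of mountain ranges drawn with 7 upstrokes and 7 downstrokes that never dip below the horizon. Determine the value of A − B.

58357

A full binary tree with L leaves has L−1 internal nodes and is counted by C_{L−1}; L = 12 gives C_11. So A = C_11 = 58786.
Paths of 7 up- and 7 down-steps that never dip below the axis are Dyck paths; their count is C_7. So B = C_7 = 429.
A − B = 58786 − 429 = 58357.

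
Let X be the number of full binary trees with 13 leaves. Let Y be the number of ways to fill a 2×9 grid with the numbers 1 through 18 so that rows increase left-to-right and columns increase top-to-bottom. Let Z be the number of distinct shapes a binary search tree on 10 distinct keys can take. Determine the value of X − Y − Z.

186354

A full binary tree with L leaves has L−1 internal nodes and is counted by C_{L−1}; L = 13 gives C_12. So X = C_12 = 208012.
Standard Young tableaux of shape 2×n are counted by C_n; here n = 9. So Y = C_9 = 4862.
Rooted binary trees with 10 nodes (each child slot possibly empty) number C_10. So Z = C_10 = 16796.
X − Y − Z = 208012 − 4862 − 16796 = 186354.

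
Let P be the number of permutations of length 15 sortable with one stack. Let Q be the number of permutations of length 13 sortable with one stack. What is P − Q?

8951945

Stack-sortable permutations are exactly the 231-avoiding ones, counted by C_n; here n = 15. So P = C_15 = 9694845.
Stack-sortable permutations are exactly the 231-avoiding ones, counted by C_n; here n = 13. So Q = C_13 = 742900.
P − Q = 9694845 − 742900 = 8951945.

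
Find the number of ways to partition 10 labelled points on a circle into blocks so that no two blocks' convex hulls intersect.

The non-crossing partitions of [10] form a lattice of size C_10.
C_10 = C_9 · 2(2·9+1)/(9+2) = 4862 · 38/11 = 16796.

16796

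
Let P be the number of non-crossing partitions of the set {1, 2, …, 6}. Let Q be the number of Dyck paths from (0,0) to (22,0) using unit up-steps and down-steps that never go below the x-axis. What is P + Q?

The non-crossing partitions of [6] form a lattice of size C_6. So P = C_6 = 132.
A Dyck path with 11 up-steps and 11 down-steps has semilength 11, so there are C_11 of them. So Q = C_11 = 58786.
P + Q = 132 + 58786 = 58918.

58918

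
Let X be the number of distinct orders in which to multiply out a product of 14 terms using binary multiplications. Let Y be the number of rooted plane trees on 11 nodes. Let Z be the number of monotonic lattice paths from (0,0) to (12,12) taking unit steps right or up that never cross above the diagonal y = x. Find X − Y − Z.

Ways to associate a product of 14 factors correspond to binary trees on 14 leaves, so the count is C_13. So X = C_13 = 742900.
A rooted plane tree on 11 nodes has 10 edges, and such trees are counted by C_10. So Y = C_10 = 16796.
Monotone paths in an n×n grid that stay weakly below the diagonal are counted by C_n; here n = 12. So Z = C_12 = 208012.
X − Y − Z = 742900 − 16796 − 208012 = 518092.

518092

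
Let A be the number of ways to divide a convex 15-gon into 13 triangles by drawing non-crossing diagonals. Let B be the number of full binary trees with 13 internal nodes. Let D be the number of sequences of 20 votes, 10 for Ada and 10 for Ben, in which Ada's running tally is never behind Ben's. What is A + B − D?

1469004

A convex 15-gon is triangulated into 13 triangles, and the number of such triangulations is the Catalan number C_{15−2} = C_13. So A = C_13 = 742900.
The number of full binary trees on 13 internal nodes is the Catalan number C_13. So B = C_13 = 742900.
Ballot sequences with n votes each where one side never trails are Dyck words, counted by C_n; here n = 10. So D = C_10 = 16796.
A + B − D = 742900 + 742900 − 16796 = 1469004.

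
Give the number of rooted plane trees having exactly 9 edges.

Rooted ordered trees with n edges are counted by C_n; here n = 9.
C_9 = C_8 · 2(2·8+1)/(8+2) = 1430 · 34/10 = 4862.

4862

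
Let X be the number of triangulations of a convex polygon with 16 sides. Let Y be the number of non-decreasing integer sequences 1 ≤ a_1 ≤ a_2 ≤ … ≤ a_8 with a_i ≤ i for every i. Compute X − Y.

2673010

A convex 16-gon is triangulated into 14 triangles, and the number of such triangulations is the Catalan number C_{16−2} = C_14. So X = C_14 = 2674440.
Such sub-staircase sequences of length n are counted by C_n; here n = 8. So Y = C_8 = 1430.
X − Y = 2674440 − 1430 = 2673010.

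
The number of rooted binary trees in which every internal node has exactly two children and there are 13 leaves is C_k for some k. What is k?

Full binary trees with 13 leaves have 13−1 = 12 internal nodes, so there are C_12 of them.

12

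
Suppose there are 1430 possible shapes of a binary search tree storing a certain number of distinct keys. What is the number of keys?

Binary search tree shapes on n keys are counted by C_n. Since C_8 = 1430, the index is 8.

8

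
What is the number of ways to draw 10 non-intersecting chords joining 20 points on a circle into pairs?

16796

Non-crossing perfect matchings of 2n points on a circle are counted by C_n; with 20 points, n = 10.
C_10 = C_9 · 2(2·9+1)/(9+2) = 4862 · 38/11 = 16796.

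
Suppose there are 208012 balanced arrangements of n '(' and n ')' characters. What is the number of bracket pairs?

Balanced strings of n bracket-pairs are counted by C_n; 208012 = C_12.

12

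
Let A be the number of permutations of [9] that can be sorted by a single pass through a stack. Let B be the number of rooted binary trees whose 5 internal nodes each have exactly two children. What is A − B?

Stack-sortable permutations are exactly the 231-avoiding ones, counted by C_n; here n = 9. So A = C_9 = 4862.
Full binary trees with n internal nodes are counted by C_n; here n = 5. So B = C_5 = 42.
A − B = 4862 − 42 = 4820.

4820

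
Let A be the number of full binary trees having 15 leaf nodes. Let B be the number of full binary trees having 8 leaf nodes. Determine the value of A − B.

Full binary trees with 15 leaves have 15−1 = 14 internal nodes, so there are C_14 of them. So A = C_14 = 2674440.
A full binary tree with L leaves has L−1 internal nodes and is counted by C_{L−1}; L = 8 gives C_7. So B = C_7 = 429.
A − B = 2674440 − 429 = 2674011.

2674011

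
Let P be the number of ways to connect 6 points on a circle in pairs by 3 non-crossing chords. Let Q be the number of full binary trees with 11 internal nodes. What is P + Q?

58791

Pairing 6 circle points by 3 non-crossing chords gives C_3 matchings. So P = C_3 = 5.
Full binary trees with n internal nodes are counted by C_n; here n = 11. So Q = C_11 = 58786.
P + Q = 5 + 58786 = 58791.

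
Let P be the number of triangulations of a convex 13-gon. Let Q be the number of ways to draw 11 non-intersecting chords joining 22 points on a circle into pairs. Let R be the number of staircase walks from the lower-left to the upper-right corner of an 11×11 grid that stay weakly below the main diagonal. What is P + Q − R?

58786

A convex 13-gon is triangulated into 11 triangles, and the number of such triangulations is the Catalan number C_{13−2} = C_11. So P = C_11 = 58786.
Pairing 22 circle points by 11 non-crossing chords gives C_11 matchings. So Q = C_11 = 58786.
Monotone paths in an n×n grid that stay weakly below the diagonal are counted by C_n; here n = 11. So R = C_11 = 58786.
P + Q − R = 58786 + 58786 − 58786 = 58786.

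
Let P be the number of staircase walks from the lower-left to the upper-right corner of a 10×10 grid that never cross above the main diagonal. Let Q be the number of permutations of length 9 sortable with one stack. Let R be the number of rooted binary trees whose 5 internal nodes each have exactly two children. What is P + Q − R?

Monotone paths in an n×n grid that stay weakly below the diagonal are counted by C_n; here n = 10. So P = C_10 = 16796.
Stack-sortable permutations are exactly the 231-avoiding ones, counted by C_n; here n = 9. So Q = C_9 = 4862.
Full binary trees with n internal nodes are counted by C_n; here n = 5. So R = C_5 = 42.
P + Q − R = 16796 + 4862 − 42 = 21616.

21616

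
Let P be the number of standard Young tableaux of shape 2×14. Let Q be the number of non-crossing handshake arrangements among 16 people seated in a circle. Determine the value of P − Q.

By the hook-length formula (or a Dyck-path bijection), SYT of shape 2×14 number C_14. So P = C_14 = 2674440.
With 16 = 2·8 people, non-crossing handshake pairings are non-crossing perfect matchings on a circle, counted by C_8. So Q = C_8 = 1430.
P − Q = 2674440 − 1430 = 2673010.

2673010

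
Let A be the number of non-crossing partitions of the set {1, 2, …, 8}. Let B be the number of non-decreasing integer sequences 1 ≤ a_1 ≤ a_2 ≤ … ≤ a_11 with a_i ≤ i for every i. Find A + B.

60216

The non-crossing partitions of [8] form a lattice of size C_8. So A = C_8 = 1430.
Weakly increasing sequences with a_i ≤ i biject with Dyck paths of semilength 11, so there are C_11. So B = C_11 = 58786.
A + B = 1430 + 58786 = 60216.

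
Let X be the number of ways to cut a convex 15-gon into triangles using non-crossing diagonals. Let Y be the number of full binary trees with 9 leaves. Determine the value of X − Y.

A convex 15-gon is triangulated into 13 triangles, and the number of such triangulations is the Catalan number C_{15−2} = C_13. So X = C_13 = 742900.
A full binary tree with L leaves has L−1 internal nodes and is counted by C_{L−1}; L = 9 gives C_8. So Y = C_8 = 1430.
X − Y = 742900 − 1430 = 741470.

741470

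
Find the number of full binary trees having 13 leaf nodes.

208012

A full binary tree with L leaves has L−1 internal nodes and is counted by C_{L−1}; L = 13 gives C_12.
C_12 = 208012.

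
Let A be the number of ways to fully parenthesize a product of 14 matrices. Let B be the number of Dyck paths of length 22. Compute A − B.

684114

Ways to associate a product of 14 factors correspond to binary trees on 14 leaves, so the count is C_13. So A = C_13 = 742900.
A Dyck path with 11 up-steps and 11 down-steps has semilength 11, so there are C_11 of them. So B = C_11 = 58786.
A − B = 742900 − 58786 = 684114.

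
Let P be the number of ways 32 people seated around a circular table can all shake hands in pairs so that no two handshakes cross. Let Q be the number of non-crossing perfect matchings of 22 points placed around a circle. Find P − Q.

35298884

Non-crossing handshake pairings of 2n people are counted by C_n; 32 people gives n = 16. So P = C_16 = 35357670.
Pairing 22 circle points by 11 non-crossing chords gives C_11 matchings. So Q = C_11 = 58786.
P − Q = 35357670 − 58786 = 35298884.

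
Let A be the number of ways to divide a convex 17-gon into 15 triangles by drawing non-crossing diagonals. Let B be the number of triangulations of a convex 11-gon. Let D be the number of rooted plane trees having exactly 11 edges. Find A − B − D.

The number of triangulations of a 17-gon is the Catalan number C_15 (index = sides − 2). So A = C_15 = 9694845.
Triangulations of a convex m-gon are counted by C_{m−2}; with m = 11 this is C_9. So B = C_9 = 4862.
A rooted plane tree with 11 edges has 12 nodes, and the count is C_11. So D = C_11 = 58786.
A − B − D = 9694845 − 4862 − 58786 = 9631197.

9631197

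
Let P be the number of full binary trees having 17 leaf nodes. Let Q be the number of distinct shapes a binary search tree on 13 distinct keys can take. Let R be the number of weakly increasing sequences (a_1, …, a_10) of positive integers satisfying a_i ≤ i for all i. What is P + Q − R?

A full binary tree with L leaves has L−1 internal nodes and is counted by C_{L−1}; L = 17 gives C_16. So P = C_16 = 35357670.
There are C_n binary search tree shapes on n keys; with n = 13 that is C_13. So Q = C_13 = 742900.
Such sub-staircase sequences of length n are counted by C_n; here n = 10. So R = C_10 = 16796.
P + Q − R = 35357670 + 742900 − 16796 = 36083774.

36083774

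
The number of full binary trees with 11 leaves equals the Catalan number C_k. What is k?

Full binary trees with 11 leaves have 11−1 = 10 internal nodes, so there are C_10 of them.

10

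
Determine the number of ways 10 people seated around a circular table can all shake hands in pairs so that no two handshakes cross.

42

With 10 = 2·5 people, non-crossing handshake pairings are non-crossing perfect matchings on a circle, counted by C_5.
C_5 = C_4 · 2(2·4+1)/(4+2) = 14 · 18/6 = 42.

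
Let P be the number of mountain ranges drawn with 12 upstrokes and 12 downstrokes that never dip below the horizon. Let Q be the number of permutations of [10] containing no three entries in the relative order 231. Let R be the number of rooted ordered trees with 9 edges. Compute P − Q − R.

A Dyck path with 12 up-steps and 12 down-steps has semilength 12, so there are C_12 of them. So P = C_12 = 208012.
For any fixed pattern of length 3, the pattern-avoiding permutations of [10] number C_10. So Q = C_10 = 16796.
A rooted plane tree with 9 edges has 10 nodes, and the count is C_9. So R = C_9 = 4862.
P − Q − R = 208012 − 16796 − 4862 = 186354.

186354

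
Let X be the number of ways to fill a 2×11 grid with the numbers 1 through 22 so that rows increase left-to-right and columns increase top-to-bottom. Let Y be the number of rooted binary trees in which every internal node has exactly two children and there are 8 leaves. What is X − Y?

By the hook-length formula (or a Dyck-path bijection), SYT of shape 2×11 number C_11. So X = C_11 = 58786.
A full binary tree with L leaves has L−1 internal nodes and is counted by C_{L−1}; L = 8 gives C_7. So Y = C_7 = 429.
X − Y = 58786 − 429 = 58357.

58357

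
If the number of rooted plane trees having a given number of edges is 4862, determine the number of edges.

9

Rooted ordered trees with n edges are counted by C_n. The Catalan number equal to 4862 is C_9.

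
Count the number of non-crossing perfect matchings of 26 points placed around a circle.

742900

Non-crossing perfect matchings of 2n points on a circle are counted by C_n; with 26 points, n = 13.
C_13 = C_12 · 2(2·12+1)/(12+2) = 208012 · 50/14 = 742900.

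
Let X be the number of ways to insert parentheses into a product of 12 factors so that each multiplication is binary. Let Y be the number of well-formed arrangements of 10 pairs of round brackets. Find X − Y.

Bracketing 12 factors into binary products is counted by C_{12−1} = C_11. So X = C_11 = 58786.
With 10 pairs the number of balanced bracket strings is the Catalan number C_10. So Y = C_10 = 16796.
X − Y = 58786 − 16796 = 41990.

41990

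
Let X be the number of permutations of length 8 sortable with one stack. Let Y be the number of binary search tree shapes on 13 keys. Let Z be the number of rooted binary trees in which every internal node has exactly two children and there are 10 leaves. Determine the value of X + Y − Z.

739468

Stack-sortable permutations are exactly the 231-avoiding ones, counted by C_n; here n = 8. So X = C_8 = 1430.
There are C_n binary search tree shapes on n keys; with n = 13 that is C_13. So Y = C_13 = 742900.
Full binary trees with 10 leaves have 10−1 = 9 internal nodes, so there are C_9 of them. So Z = C_9 = 4862.
X + Y − Z = 1430 + 742900 − 4862 = 739468.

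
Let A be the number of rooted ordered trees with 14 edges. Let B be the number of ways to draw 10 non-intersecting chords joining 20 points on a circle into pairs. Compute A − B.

2657644

Rooted ordered trees with n edges are counted by C_n; here n = 14. So A = C_14 = 2674440.
Pairing 20 circle points by 10 non-crossing chords gives C_10 matchings. So B = C_10 = 16796.
A − B = 2674440 − 16796 = 2657644.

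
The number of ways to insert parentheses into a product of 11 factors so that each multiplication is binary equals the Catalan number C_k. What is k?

10

Parenthesizations of m factors correspond to full binary trees with m leaves, counted by C_{m−1}; m = 11 gives C_10.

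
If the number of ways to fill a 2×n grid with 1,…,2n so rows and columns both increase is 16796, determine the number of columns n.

Standard Young tableaux of shape 2×n are counted by C_n; 16796 = C_10.

10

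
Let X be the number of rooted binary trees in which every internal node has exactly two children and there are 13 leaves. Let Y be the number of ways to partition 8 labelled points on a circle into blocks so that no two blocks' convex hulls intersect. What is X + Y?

209442

Full binary trees with 13 leaves have 13−1 = 12 internal nodes, so there are C_12 of them. So X = C_12 = 208012.
The non-crossing partitions of [8] form a lattice of size C_8. So Y = C_8 = 1430.
X + Y = 208012 + 1430 = 209442.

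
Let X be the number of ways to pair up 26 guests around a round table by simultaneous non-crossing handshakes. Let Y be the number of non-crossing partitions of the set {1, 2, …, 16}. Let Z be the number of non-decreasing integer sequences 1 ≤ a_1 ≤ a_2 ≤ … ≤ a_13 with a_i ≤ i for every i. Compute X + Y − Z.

With 26 = 2·13 people, non-crossing handshake pairings are non-crossing perfect matchings on a circle, counted by C_13. So X = C_13 = 742900.
Non-crossing partitions of an n-element set are counted by C_n; here n = 16. So Y = C_16 = 35357670.
Weakly increasing sequences with a_i ≤ i biject with Dyck paths of semilength 13, so there are C_13. So Z = C_13 = 742900.
X + Y − Z = 742900 + 35357670 − 742900 = 35357670.

35357670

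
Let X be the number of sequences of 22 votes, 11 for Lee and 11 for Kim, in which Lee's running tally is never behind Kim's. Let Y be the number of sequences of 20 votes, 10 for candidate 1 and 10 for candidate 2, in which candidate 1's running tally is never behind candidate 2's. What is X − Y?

41990

Reading a vote for the leader as '(' and for the other as ')' turns such a sequence into a balanced string of 11 pairs, so the count is C_11. So X = C_11 = 58786.
Ballot sequences with n votes each where one side never trails are Dyck words, counted by C_n; here n = 10. So Y = C_10 = 16796.
X − Y = 58786 − 16796 = 41990.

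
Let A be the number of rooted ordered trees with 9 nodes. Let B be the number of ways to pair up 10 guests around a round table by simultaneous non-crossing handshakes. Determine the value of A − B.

Rooted ordered (plane) trees on m nodes have m−1 edges and are counted by C_{m−1}; m = 9 gives C_8. So A = C_8 = 1430.
With 10 = 2·5 people, non-crossing handshake pairings are non-crossing perfect matchings on a circle, counted by C_5. So B = C_5 = 42.
A − B = 1430 − 42 = 1388.

1388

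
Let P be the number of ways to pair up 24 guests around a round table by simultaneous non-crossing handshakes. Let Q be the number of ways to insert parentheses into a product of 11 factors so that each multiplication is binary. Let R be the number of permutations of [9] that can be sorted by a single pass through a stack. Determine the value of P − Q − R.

186354

Non-crossing handshake pairings of 2n people are counted by C_n; 24 people gives n = 12. So P = C_12 = 208012.
Ways to associate a product of 11 factors correspond to binary trees on 11 leaves, so the count is C_10. So Q = C_10 = 16796.
By Knuth's characterisation, the stack-sortable permutations of length 9 are the 231-avoiders, numbering C_9. So R = C_9 = 4862.
P − Q − R = 208012 − 16796 − 4862 = 186354.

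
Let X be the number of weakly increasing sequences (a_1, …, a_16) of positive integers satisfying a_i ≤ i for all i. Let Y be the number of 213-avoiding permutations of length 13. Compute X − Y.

Such sub-staircase sequences of length n are counted by C_n; here n = 16. So X = C_16 = 35357670.
Permutations of [n] avoiding any single length-3 pattern are counted by C_n; here n = 13. So Y = C_13 = 742900.
X − Y = 35357670 − 742900 = 34614770.

34614770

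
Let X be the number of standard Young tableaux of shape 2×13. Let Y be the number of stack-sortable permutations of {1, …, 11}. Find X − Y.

684114

By the hook-length formula (or a Dyck-path bijection), SYT of shape 2×13 number C_13. So X = C_13 = 742900.
Stack-sortable permutations are exactly the 231-avoiding ones, counted by C_n; here n = 11. So Y = C_11 = 58786.
X − Y = 742900 − 58786 = 684114.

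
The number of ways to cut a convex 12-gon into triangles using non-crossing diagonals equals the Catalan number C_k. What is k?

The number of triangulations of a 12-gon is the Catalan number C_10 (index = sides − 2).

10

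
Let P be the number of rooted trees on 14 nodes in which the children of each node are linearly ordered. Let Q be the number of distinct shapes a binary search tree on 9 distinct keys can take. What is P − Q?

A rooted plane tree on 14 nodes has 13 edges, and such trees are counted by C_13. So P = C_13 = 742900.
There are C_n binary search tree shapes on n keys; with n = 9 that is C_9. So Q = C_9 = 4862.
P − Q = 742900 − 4862 = 738038.

738038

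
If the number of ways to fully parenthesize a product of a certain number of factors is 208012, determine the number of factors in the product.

13

Parenthesizations of m factors are counted by C_{m−1}. Since C_12 = 208012, the index is 12.
So the index is 12, and the number of factors is 12 + 1 = 13.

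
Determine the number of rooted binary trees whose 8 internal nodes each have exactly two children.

1430

Full binary trees with n internal nodes are counted by C_n; here n = 8.
C_8 = C(16,8)/9 = 12870/9 = 1430.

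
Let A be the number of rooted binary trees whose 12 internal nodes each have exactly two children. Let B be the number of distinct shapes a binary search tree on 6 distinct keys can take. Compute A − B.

207880

The number of full binary trees on 12 internal nodes is the Catalan number C_12. So A = C_12 = 208012.
There are C_n binary search tree shapes on n keys; with n = 6 that is C_6. So B = C_6 = 132.
A − B = 208012 − 132 = 207880.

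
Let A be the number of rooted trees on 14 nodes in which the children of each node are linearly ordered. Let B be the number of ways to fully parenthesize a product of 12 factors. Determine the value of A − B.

684114

A rooted plane tree on 14 nodes has 13 edges, and such trees are counted by C_13. So A = C_13 = 742900.
Ways to associate a product of 12 factors correspond to binary trees on 12 leaves, so the count is C_11. So B = C_11 = 58786.
A − B = 742900 − 58786 = 684114.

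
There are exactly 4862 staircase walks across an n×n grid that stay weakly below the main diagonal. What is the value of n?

9

Such diagonal-avoiding paths in an n×n grid are counted by C_n. The Catalan number equal to 4862 is C_9.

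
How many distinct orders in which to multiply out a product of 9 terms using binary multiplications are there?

Parenthesizations of m factors correspond to full binary trees with m leaves, counted by C_{m−1}; m = 9 gives C_8.
C_8 = C(16,8)/9 = 12870/9 = 1430.

1430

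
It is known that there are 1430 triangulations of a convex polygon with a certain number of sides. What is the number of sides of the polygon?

Triangulations of a convex m-gon are counted by C_{m−2}, and C_8 = 1430.
So m − 2 = 8, giving m = 10 sides.

10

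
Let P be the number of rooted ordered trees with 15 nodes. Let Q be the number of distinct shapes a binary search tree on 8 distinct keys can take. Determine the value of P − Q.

2673010

A rooted plane tree on 15 nodes has 14 edges, and such trees are counted by C_14. So P = C_14 = 2674440.
There are C_n binary search tree shapes on n keys; with n = 8 that is C_8. So Q = C_8 = 1430.
P − Q = 2674440 − 1430 = 2673010.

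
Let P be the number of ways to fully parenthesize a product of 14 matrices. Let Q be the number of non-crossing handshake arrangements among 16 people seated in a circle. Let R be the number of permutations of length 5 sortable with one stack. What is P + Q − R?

Parenthesizations of m factors correspond to full binary trees with m leaves, counted by C_{m−1}; m = 14 gives C_13. So P = C_13 = 742900.
With 16 = 2·8 people, non-crossing handshake pairings are non-crossing perfect matchings on a circle, counted by C_8. So Q = C_8 = 1430.
By Knuth's characterisation, the stack-sortable permutations of length 5 are the 231-avoiders, numbering C_5. So R = C_5 = 42.
P + Q − R = 742900 + 1430 − 42 = 744288.

744288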